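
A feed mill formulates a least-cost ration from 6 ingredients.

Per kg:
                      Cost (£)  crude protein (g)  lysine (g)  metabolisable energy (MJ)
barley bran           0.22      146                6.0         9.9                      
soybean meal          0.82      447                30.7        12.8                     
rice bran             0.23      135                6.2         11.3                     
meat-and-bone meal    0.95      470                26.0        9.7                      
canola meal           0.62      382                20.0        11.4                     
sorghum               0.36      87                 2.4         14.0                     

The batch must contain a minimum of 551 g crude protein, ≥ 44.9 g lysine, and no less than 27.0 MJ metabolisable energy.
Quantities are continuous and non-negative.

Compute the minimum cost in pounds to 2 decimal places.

Let x1 = kg of barley bran, x2 = kg of soybean meal, x3 = kg of rice bran, x4 = kg of meat-and-bone meal, x5 = kg of canola meal, x6 = kg of sorghum.
Minimise 0.22x1 + 0.82x2 + 0.23x3 + 0.95x4 + 0.62x5 + 0.36x6 subject to:
  146x1 + 447x2 + 135x3 + 470x4 + 382x5 + 87x6 ≥ 551   (crude protein)
  6x1 + 30.7x2 + 6.2x3 + 26x4 + 20x5 + 2.4x6 ≥ 44.9   (lysine)
  9.9x1 + 12.8x2 + 11.3x3 + 9.7x4 + 11.4x5 + 14x6 ≥ 27   (metabolisable energy)
  x1, x2, x3, x4, x5, x6 ≥ 0.
The minimum-cost mix takes nothing from barley bran, meat-and-bone meal, canola meal, sorghum — only soybean meal, rice bran. Binding constraints: lysine and metabolisable energy.
Optimal quantities: soybean meal = 1.271 kg, rice bran = 0.95 kg.
Hence cost = 0.82·1.271 + 0.23·0.95 = £1.2607.

£1.26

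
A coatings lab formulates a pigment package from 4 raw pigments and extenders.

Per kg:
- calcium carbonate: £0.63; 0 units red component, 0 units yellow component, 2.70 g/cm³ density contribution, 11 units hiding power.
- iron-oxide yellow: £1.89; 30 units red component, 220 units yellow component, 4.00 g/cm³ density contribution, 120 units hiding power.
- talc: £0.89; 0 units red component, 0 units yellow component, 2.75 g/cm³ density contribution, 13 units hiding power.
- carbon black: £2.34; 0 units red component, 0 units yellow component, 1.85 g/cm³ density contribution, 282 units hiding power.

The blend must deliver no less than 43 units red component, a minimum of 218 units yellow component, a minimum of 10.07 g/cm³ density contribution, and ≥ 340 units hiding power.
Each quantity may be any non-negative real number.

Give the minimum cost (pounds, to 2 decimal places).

£4.77

Treat it as an LP. Let x1 = kg of calcium carbonate, x2 = kg of iron-oxide yellow, x3 = kg of talc, x4 = kg of carbon black.
min 0.63x1 + 1.89x2 + 0.89x3 + 2.34x4 s.t.:
  30x2 ≥ 43   (red component)
  220x2 ≥ 218   (yellow component)
  2.7x1 + 4x2 + 2.75x3 + 1.85x4 ≥ 10.07   (density contribution)
  11x1 + 120x2 + 13x3 + 282x4 ≥ 340   (hiding power)
  x1, x2, x3, x4 ≥ 0.
At the optimum only calcium carbonate, iron-oxide yellow, carbon black are positive (talc = 0). The red component, density contribution, hiding power requirements are met with equality.
So calcium carbonate = 1.231 kg, iron-oxide yellow = 1.433 kg, carbon black = 0.5477 kg.
Objective = 0.63·1.231 + 1.89·1.433 + 2.34·0.5477 = 4.7655.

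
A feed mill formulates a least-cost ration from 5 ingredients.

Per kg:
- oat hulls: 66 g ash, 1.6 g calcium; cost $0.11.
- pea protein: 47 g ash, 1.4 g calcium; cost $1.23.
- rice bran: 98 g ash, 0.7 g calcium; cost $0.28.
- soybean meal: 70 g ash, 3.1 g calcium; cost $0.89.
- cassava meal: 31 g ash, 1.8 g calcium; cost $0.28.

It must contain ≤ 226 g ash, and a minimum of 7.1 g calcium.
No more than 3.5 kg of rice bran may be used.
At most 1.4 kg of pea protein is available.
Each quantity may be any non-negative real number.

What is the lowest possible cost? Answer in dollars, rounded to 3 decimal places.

This is a linear program. Let x1 = kg of oat hulls, x2 = kg of pea protein, x3 = kg of rice bran, x4 = kg of soybean meal, x5 = kg of cassava meal.
Minimise 0.11x1 + 1.23x2 + 0.28x3 + 0.89x4 + 0.28x5 with:
  66x1 + 47x2 + 98x3 + 70x4 + 31x5 ≤ 226   (ash)
  1.6x1 + 1.4x2 + 0.7x3 + 3.1x4 + 1.8x5 ≥ 7.1   (calcium)
  x3 ≤ 3.5
  x2 ≤ 1.4
  x1, x2, x3, x4, x5 ≥ 0.
The cheapest feasible vertex uses only oat hulls, cassava meal; pea protein, rice bran, soybean meal are not used. The ash and calcium requirements are met with equality.
Optimal quantities: oat hulls = 2.698 kg, cassava meal = 1.546 kg.
Objective = 0.11·2.698 + 0.28·1.546 = 0.72966.

$0.730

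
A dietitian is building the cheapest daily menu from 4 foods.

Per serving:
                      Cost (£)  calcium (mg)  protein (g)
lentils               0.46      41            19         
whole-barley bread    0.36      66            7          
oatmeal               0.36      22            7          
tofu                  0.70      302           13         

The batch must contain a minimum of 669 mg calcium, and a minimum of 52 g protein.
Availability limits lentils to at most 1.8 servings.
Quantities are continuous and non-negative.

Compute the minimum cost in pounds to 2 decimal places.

£2.04

Let x1 = servings of lentils, x2 = servings of whole-barley bread, x3 = servings of oatmeal, x4 = servings of tofu.
Minimise 0.46x1 + 0.36x2 + 0.36x3 + 0.7x4 s.t.:
  41x1 + 66x2 + 22x3 + 302x4 ≥ 669   (calcium)
  19x1 + 7x2 + 7x3 + 13x4 ≥ 52   (protein)
  x1 ≤ 1.8
  x1, x2, x3, x4 ≥ 0.
The optimal basis is {lentils, tofu}; whole-barley bread, oatmeal drop out. Binding constraints: calcium and protein.
So lentils = 1.346 servings, tofu = 2.032 servings.
Total cost: 0.46·1.346 + 0.7·2.032 = 2.0416.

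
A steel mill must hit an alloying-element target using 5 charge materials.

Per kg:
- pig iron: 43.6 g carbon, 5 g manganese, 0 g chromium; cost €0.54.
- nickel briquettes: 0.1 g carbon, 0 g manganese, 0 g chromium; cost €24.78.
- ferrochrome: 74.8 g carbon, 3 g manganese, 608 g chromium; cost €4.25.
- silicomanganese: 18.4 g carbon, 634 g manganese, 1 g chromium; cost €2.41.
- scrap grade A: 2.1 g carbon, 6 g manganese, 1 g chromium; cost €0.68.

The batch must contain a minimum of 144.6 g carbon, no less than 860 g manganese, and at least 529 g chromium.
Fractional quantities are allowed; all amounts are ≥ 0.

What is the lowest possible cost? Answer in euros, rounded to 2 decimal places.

€7.60

Let x1 = kg of pig iron, x2 = kg of nickel briquettes, x3 = kg of ferrochrome, x4 = kg of silicomanganese, x5 = kg of scrap grade A.
Minimize 0.54x1 + 24.78x2 + 4.25x3 + 2.41x4 + 0.68x5 s.t.:
  43.6x1 + 0.1x2 + 74.8x3 + 18.4x4 + 2.1x5 ≥ 144.6   (carbon)
  5x1 + 3x3 + 634x4 + 6x5 ≥ 860   (manganese)
  608x3 + 1x4 + 1x5 ≥ 529   (chromium)
  x1, x2, x3, x4, x5 ≥ 0.
The minimum-cost mix takes nothing from nickel briquettes, scrap grade A — only pig iron, ferrochrome, silicomanganese. Binding constraints: carbon, manganese, chromium.
So pig iron = 1.261 kg, ferrochrome = 0.8679 kg, silicomanganese = 1.342 kg.
Cost = 0.54·1.261 + 4.25·0.8679 + 2.41·1.342 = 7.6037.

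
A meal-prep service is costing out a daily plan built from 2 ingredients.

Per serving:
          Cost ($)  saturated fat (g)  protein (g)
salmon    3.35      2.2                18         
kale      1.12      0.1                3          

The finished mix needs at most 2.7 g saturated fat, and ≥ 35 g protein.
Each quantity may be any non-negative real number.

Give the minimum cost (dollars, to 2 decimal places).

$9.84

This is a linear program. Let x1 = servings of salmon, x2 = servings of kale.
Minimise 3.35x1 + 1.12x2 s.t.:
  2.2x1 + 0.1x2 ≤ 2.7   (saturated fat)
  18x1 + 3x2 ≥ 35   (protein)
  x1, x2 ≥ 0.
Both inputs are positive at the optimum. Binding constraints: saturated fat and protein.
So salmon = 0.9583 servings, kale = 5.917 servings.
Cost = 3.35·0.9583 + 1.12·5.917 = 9.8373.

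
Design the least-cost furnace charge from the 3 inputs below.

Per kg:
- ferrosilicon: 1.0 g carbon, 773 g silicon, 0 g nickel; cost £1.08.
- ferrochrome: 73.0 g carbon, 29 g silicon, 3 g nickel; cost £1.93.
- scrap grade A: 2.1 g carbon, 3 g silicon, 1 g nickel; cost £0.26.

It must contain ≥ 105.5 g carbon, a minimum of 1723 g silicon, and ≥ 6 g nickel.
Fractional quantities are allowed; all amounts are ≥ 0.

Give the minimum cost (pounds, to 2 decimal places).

£5.47

Let x1 = kg of ferrosilicon, x2 = kg of ferrochrome, x3 = kg of scrap grade A.
min 1.08x1 + 1.93x2 + 0.26x3 subject to:
  1x1 + 73x2 + 2.1x3 ≥ 105.5   (carbon)
  773x1 + 29x2 + 3x3 ≥ 1723   (silicon)
  3x2 + 1x3 ≥ 6   (nickel)
  x1, x2, x3 ≥ 0.
All 3 inputs are positive at the optimum. Binding constraints: carbon, silicon, nickel.
That vertex is x1 = 2.17, x2 = 1.36, x3 = 1.919.
Cost = 1.08·2.17 + 1.93·1.36 + 0.26·1.919 = 5.4673.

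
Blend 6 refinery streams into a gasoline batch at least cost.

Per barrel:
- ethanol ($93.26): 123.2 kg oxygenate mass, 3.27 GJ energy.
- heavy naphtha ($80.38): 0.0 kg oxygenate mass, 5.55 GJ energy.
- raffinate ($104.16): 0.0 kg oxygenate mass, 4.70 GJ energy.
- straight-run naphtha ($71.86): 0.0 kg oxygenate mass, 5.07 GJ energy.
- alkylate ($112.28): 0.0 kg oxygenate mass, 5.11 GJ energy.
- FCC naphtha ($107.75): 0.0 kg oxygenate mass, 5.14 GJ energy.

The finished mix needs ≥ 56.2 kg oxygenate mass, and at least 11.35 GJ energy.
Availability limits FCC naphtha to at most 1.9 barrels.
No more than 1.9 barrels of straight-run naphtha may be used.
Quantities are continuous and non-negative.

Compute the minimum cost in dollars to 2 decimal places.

Set it up as a linear program. Let x1 = barrels of ethanol, x2 = barrels of heavy naphtha, x3 = barrels of raffinate, x4 = barrels of straight-run naphtha, x5 = barrels of alkylate, x6 = barrels of FCC naphtha.
min 93.26x1 + 80.38x2 + 104.16x3 + 71.86x4 + 112.28x5 + 107.75x6 subject to:
  123.2x1 ≥ 56.2   (oxygenate mass)
  3.27x1 + 5.55x2 + 4.7x3 + 5.07x4 + 5.11x5 + 5.14x6 ≥ 11.35   (energy)
  x6 ≤ 1.9
  x4 ≤ 1.9
  x1, x2, x3, x4, x5, x6 ≥ 0.
At the optimum only ethanol, heavy naphtha, straight-run naphtha are positive (raffinate, alkylate, FCC naphtha = 0). Binding constraints: oxygenate mass, energy, the straight-run naphtha cap.
That vertex is x1 = 0.4562, x2 = 0.0406, x4 = 1.9.
Hence cost = 93.26·0.4562 + 80.38·0.0406 + 71.86·1.9 = $182.3426.

$182.34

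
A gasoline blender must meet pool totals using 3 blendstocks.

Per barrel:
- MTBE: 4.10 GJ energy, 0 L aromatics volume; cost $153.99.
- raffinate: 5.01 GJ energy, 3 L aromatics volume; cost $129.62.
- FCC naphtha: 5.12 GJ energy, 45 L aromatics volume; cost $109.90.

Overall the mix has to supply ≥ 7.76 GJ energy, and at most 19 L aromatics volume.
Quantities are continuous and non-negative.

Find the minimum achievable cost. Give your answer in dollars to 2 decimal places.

Set it up as a linear program. Let x1 = barrels of MTBE, x2 = barrels of raffinate, x3 = barrels of FCC naphtha.
Minimise 153.99x1 + 129.62x2 + 109.9x3 s.t.:
  4.1x1 + 5.01x2 + 5.12x3 ≥ 7.76   (energy)
  3x2 + 45x3 ≤ 19   (aromatics volume)
  x1, x2, x3 ≥ 0.
The minimum-cost mix takes nothing from MTBE — only raffinate, FCC naphtha. There the energy and aromatics volume constraints are tight.
Solving gives x2 = 1.1991, x3 = 0.34228.
Objective = 129.62·1.1991 + 109.9·0.34228 = 193.0439.

$193.04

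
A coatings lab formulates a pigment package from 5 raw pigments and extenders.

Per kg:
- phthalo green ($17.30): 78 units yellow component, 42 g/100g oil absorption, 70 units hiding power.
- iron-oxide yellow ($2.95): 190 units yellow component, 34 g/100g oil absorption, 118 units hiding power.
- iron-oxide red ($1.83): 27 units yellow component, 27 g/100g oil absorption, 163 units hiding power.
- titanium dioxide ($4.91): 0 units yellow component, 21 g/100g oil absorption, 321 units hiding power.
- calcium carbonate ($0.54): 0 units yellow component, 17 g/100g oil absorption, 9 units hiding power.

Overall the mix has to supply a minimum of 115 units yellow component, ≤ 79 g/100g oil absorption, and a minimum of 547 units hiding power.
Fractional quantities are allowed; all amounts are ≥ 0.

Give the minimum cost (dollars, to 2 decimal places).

This is a linear program. Let x1 = kg of phthalo green, x2 = kg of iron-oxide yellow, x3 = kg of iron-oxide red, x4 = kg of titanium dioxide, x5 = kg of calcium carbonate.
Minimise 17.3x1 + 2.95x2 + 1.83x3 + 4.91x4 + 0.54x5 s.t.:
  78x1 + 190x2 + 27x3 ≥ 115   (yellow component)
  42x1 + 34x2 + 27x3 + 21x4 + 17x5 ≤ 79   (oil absorption)
  70x1 + 118x2 + 163x3 + 321x4 + 9x5 ≥ 547   (hiding power)
  x1, x2, x3, x4, x5 ≥ 0.
At the optimum only iron-oxide yellow, iron-oxide red, titanium dioxide are positive (phthalo green, calcium carbonate = 0). Binding constraints: yellow component, oil absorption, hiding power.
Optimal quantities: iron-oxide yellow = 0.2973 kg, iron-oxide red = 2.167 kg, titanium dioxide = 0.4944 kg.
Objective = 2.95·0.2973 + 1.83·2.167 + 4.91·0.4944 = 7.2701.

$7.27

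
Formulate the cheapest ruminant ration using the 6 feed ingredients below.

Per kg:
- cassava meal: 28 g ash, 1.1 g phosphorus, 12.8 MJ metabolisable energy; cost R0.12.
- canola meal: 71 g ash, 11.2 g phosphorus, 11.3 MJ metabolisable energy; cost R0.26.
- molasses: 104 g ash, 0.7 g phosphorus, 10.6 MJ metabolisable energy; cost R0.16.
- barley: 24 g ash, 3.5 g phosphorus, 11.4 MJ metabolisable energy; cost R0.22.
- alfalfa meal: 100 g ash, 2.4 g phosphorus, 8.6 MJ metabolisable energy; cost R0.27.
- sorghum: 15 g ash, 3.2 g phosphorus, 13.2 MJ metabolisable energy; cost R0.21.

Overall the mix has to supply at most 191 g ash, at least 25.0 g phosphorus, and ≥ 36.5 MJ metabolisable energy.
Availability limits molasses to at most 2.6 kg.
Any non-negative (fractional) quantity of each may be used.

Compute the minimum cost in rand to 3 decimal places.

R0.671

Let x1 = kg of cassava meal, x2 = kg of canola meal, x3 = kg of molasses, x4 = kg of barley, x5 = kg of alfalfa meal, x6 = kg of sorghum.
Minimize 0.12x1 + 0.26x2 + 0.16x3 + 0.22x4 + 0.27x5 + 0.21x6 with:
  28x1 + 71x2 + 104x3 + 24x4 + 100x5 + 15x6 ≤ 191   (ash)
  1.1x1 + 11.2x2 + 0.7x3 + 3.5x4 + 2.4x5 + 3.2x6 ≥ 25   (phosphorus)
  12.8x1 + 11.3x2 + 10.6x3 + 11.4x4 + 8.6x5 + 13.2x6 ≥ 36.5   (metabolisable energy)
  x3 ≤ 2.6
  x1, x2, x3, x4, x5, x6 ≥ 0.
The optimal basis is {cassava meal, canola meal}; molasses, barley, alfalfa meal, sorghum drop out. There the phosphorus and metabolisable energy constraints are tight.
Optimal quantities: cassava meal = 0.9646 kg, canola meal = 2.137 kg.
Total cost: 0.12·0.9646 + 0.26·2.137 = 0.67137.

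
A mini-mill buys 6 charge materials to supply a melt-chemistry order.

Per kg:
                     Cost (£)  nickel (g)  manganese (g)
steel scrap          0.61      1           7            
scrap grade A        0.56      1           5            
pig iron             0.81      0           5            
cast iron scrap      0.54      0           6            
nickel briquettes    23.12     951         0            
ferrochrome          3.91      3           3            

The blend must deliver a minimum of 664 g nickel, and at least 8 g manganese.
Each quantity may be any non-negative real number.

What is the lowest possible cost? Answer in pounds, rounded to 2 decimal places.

£16.81

Let x1 = kg of steel scrap, x2 = kg of scrap grade A, x3 = kg of pig iron, x4 = kg of cast iron scrap, x5 = kg of nickel briquettes, x6 = kg of ferrochrome.
min 0.61x1 + 0.56x2 + 0.81x3 + 0.54x4 + 23.12x5 + 3.91x6 subject to:
  1x1 + 1x2 + 951x5 + 3x6 ≥ 664   (nickel)
  7x1 + 5x2 + 5x3 + 6x4 + 3x6 ≥ 8   (manganese)
  x1, x2, x3, x4, x5, x6 ≥ 0.
The minimum-cost mix takes nothing from scrap grade A, pig iron, cast iron scrap, ferrochrome — only steel scrap, nickel briquettes. Binding constraints: nickel and manganese.
Solving gives x1 = 1.143, x5 = 0.697.
Objective = 0.61·1.143 + 23.12·0.697 = 16.8119.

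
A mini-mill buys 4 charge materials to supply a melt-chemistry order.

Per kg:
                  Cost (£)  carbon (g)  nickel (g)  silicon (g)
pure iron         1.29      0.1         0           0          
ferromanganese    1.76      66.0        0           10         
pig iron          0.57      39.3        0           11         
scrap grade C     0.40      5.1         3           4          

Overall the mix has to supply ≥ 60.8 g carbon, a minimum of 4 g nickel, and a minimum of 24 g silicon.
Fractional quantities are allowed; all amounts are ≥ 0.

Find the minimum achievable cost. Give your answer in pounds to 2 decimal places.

Treat it as an LP. Let x1 = kg of pure iron, x2 = kg of ferromanganese, x3 = kg of pig iron, x4 = kg of scrap grade C.
Minimise 1.29x1 + 1.76x2 + 0.57x3 + 0.4x4 subject to:
  0.1x1 + 66x2 + 39.3x3 + 5.1x4 ≥ 60.8   (carbon)
  3x4 ≥ 4   (nickel)
  10x2 + 11x3 + 4x4 ≥ 24   (silicon)
  x1, x2, x3, x4 ≥ 0.
The minimum-cost mix takes nothing from pure iron, ferromanganese — only pig iron, scrap grade C. The nickel and silicon requirements are met with equality.
Solving gives x3 = 1.697, x4 = 1.333.
Objective = 0.57·1.697 + 0.4·1.333 = 1.5005.

£1.50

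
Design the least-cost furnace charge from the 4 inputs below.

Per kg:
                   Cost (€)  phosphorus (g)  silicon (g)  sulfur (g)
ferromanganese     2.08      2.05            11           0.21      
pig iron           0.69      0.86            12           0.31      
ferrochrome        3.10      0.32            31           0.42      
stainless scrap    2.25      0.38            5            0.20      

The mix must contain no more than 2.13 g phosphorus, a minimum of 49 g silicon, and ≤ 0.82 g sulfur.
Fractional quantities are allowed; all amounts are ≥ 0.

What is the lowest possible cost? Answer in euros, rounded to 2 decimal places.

€4.36

Let x1 = kg of ferromanganese, x2 = kg of pig iron, x3 = kg of ferrochrome, x4 = kg of stainless scrap.
Minimize 2.08x1 + 0.69x2 + 3.1x3 + 2.25x4 with:
  2.05x1 + 0.86x2 + 0.32x3 + 0.38x4 ≤ 2.13   (phosphorus)
  11x1 + 12x2 + 31x3 + 5x4 ≥ 49   (silicon)
  0.21x1 + 0.31x2 + 0.42x3 + 0.2x4 ≤ 0.82   (sulfur)
  x1, x2, x3, x4 ≥ 0.
The minimum-cost mix takes nothing from ferromanganese, stainless scrap — only pig iron, ferrochrome. There the silicon and sulfur constraints are tight.
So pig iron = 1.059 kg, ferrochrome = 1.171 kg.
Total cost: 0.69·1.059 + 3.1·1.171 = 4.3608.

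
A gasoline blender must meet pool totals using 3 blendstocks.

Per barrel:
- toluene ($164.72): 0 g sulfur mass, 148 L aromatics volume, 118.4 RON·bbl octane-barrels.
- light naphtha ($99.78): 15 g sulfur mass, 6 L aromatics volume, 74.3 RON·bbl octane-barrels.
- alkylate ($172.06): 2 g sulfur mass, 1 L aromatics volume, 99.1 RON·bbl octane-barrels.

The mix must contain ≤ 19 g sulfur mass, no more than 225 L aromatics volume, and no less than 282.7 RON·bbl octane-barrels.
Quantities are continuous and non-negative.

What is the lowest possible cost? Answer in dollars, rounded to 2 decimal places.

$394.46

Set it up as a linear program. Let x1 = barrels of toluene, x2 = barrels of light naphtha, x3 = barrels of alkylate.
Minimize 164.72x1 + 99.78x2 + 172.06x3 subject to:
  15x2 + 2x3 ≤ 19   (sulfur mass)
  148x1 + 6x2 + 1x3 ≤ 225   (aromatics volume)
  118.4x1 + 74.3x2 + 99.1x3 ≥ 282.7   (octane-barrels)
  x1, x2, x3 ≥ 0.
The optimal mix uses every input. Binding constraints: sulfur mass, aromatics volume, octane-barrels.
Solving gives x1 = 1.4687, x2 = 1.2447, x3 = 0.16473.
Objective = 164.72·1.4687 + 99.78·1.2447 + 172.06·0.16473 = 394.4639.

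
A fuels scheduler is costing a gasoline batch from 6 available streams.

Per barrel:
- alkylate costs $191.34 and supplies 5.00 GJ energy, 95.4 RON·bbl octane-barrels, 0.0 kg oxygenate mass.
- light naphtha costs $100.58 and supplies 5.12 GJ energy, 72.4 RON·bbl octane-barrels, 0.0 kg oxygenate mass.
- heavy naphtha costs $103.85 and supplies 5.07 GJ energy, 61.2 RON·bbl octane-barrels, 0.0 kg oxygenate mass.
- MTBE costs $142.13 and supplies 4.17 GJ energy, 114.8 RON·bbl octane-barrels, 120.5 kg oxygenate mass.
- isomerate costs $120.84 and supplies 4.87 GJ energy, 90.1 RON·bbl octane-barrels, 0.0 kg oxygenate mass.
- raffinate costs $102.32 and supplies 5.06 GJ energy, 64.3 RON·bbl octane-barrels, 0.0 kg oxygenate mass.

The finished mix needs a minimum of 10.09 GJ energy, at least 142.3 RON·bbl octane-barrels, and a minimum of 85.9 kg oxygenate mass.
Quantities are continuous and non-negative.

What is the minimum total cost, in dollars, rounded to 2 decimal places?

$241.14

Set it up as a linear program. Let x1 = barrels of alkylate, x2 = barrels of light naphtha, x3 = barrels of heavy naphtha, x4 = barrels of MTBE, x5 = barrels of isomerate, x6 = barrels of raffinate.
Minimize 191.34x1 + 100.58x2 + 103.85x3 + 142.13x4 + 120.84x5 + 102.32x6 subject to:
  5x1 + 5.12x2 + 5.07x3 + 4.17x4 + 4.87x5 + 5.06x6 ≥ 10.09   (energy)
  95.4x1 + 72.4x2 + 61.2x3 + 114.8x4 + 90.1x5 + 64.3x6 ≥ 142.3   (octane-barrels)
  120.5x4 ≥ 85.9   (oxygenate mass)
  x1, x2, x3, x4, x5, x6 ≥ 0.
The minimum-cost mix takes nothing from alkylate, heavy naphtha, isomerate, raffinate — only light naphtha, MTBE. Binding constraints: energy and oxygenate mass.
Solving gives x2 = 1.3901, x4 = 0.71286.
Hence cost = 100.58·1.3901 + 142.13·0.71286 = $241.13505.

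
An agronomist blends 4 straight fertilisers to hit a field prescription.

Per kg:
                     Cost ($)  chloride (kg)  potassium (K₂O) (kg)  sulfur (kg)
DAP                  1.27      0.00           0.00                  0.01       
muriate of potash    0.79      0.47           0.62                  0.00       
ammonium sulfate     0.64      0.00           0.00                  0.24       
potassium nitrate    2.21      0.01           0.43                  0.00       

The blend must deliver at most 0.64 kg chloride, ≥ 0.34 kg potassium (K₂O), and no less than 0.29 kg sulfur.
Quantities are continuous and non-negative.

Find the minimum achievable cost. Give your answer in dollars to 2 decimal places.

$1.21

This is a linear program. Let x1 = kg of DAP, x2 = kg of muriate of potash, x3 = kg of ammonium sulfate, x4 = kg of potassium nitrate.
min 1.27x1 + 0.79x2 + 0.64x3 + 2.21x4 s.t.:
  0.47x2 + 0.01x4 ≤ 0.64   (chloride)
  0.62x2 + 0.43x4 ≥ 0.34   (potassium (K₂O))
  0.01x1 + 0.24x3 ≥ 0.29   (sulfur)
  x1, x2, x3, x4 ≥ 0.
The minimum-cost mix takes nothing from DAP, potassium nitrate — only muriate of potash, ammonium sulfate. There the potassium (K₂O) and sulfur constraints are tight.
Optimal quantities: muriate of potash = 0.5484 kg, ammonium sulfate = 1.208 kg.
Objective = 0.79·0.5484 + 0.64·1.208 = 1.2064.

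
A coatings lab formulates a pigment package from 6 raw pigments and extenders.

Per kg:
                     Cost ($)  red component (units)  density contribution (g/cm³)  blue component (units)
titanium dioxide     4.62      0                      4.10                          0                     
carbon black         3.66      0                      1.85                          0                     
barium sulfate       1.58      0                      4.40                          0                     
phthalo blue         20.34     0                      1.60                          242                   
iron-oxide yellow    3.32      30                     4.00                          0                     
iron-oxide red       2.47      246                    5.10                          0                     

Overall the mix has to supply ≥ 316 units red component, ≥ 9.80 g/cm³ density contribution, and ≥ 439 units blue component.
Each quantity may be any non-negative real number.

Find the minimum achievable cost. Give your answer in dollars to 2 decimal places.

This is a linear program. Let x1 = kg of titanium dioxide, x2 = kg of carbon black, x3 = kg of barium sulfate, x4 = kg of phthalo blue, x5 = kg of iron-oxide yellow, x6 = kg of iron-oxide red.
Minimise 4.62x1 + 3.66x2 + 1.58x3 + 20.34x4 + 3.32x5 + 2.47x6 s.t.:
  30x5 + 246x6 ≥ 316   (red component)
  4.1x1 + 1.85x2 + 4.4x3 + 1.6x4 + 4x5 + 5.1x6 ≥ 9.8   (density contribution)
  242x4 ≥ 439   (blue component)
  x1, x2, x3, x4, x5, x6 ≥ 0.
The cheapest feasible vertex uses only barium sulfate, phthalo blue, iron-oxide red; titanium dioxide, carbon black, iron-oxide yellow are not used. Binding constraints: red component, density contribution, blue component.
Solving gives x3 = 0.078705, x4 = 1.814, x6 = 1.2846.
Total cost: 1.58·0.078705 + 20.34·1.814 + 2.47·1.2846 = 40.1941.

$40.19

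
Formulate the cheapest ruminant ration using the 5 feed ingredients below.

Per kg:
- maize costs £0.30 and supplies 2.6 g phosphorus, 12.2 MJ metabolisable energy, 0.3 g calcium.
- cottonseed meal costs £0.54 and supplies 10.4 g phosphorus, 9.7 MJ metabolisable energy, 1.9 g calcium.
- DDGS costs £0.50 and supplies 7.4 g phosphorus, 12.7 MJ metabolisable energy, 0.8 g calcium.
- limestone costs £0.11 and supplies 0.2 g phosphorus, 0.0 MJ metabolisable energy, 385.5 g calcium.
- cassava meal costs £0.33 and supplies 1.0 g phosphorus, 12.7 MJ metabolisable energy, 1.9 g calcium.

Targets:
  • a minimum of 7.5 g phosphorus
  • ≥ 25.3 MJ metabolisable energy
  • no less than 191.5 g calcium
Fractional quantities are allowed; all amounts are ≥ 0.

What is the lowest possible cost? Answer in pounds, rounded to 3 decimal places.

£0.749

This is a linear program. Let x1 = kg of maize, x2 = kg of cottonseed meal, x3 = kg of DDGS, x4 = kg of limestone, x5 = kg of cassava meal.
min 0.3x1 + 0.54x2 + 0.5x3 + 0.11x4 + 0.33x5 with:
  2.6x1 + 10.4x2 + 7.4x3 + 0.2x4 + 1x5 ≥ 7.5   (phosphorus)
  12.2x1 + 9.7x2 + 12.7x3 + 12.7x5 ≥ 25.3   (metabolisable energy)
  0.3x1 + 1.9x2 + 0.8x3 + 385.5x4 + 1.9x5 ≥ 191.5   (calcium)
  x1, x2, x3, x4, x5 ≥ 0.
The minimum-cost mix takes nothing from DDGS, cassava meal — only maize, cottonseed meal, limestone. The phosphorus, metabolisable energy, calcium requirements are met with equality.
Optimal quantities: maize = 1.882 kg, cottonseed meal = 0.2411 kg, limestone = 0.4941 kg.
Hence cost = 0.3·1.882 + 0.54·0.2411 + 0.11·0.4941 = £0.74915.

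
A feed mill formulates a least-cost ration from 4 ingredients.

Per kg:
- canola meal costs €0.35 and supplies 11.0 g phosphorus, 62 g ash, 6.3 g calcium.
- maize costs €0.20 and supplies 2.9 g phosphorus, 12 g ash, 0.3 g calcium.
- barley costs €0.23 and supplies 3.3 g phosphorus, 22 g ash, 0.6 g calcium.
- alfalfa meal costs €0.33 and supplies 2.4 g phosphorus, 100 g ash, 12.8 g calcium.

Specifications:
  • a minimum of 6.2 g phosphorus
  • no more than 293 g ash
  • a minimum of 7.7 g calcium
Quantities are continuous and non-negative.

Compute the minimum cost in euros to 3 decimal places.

This is a linear program. Let x1 = kg of canola meal, x2 = kg of maize, x3 = kg of barley, x4 = kg of alfalfa meal.
Minimise 0.35x1 + 0.2x2 + 0.23x3 + 0.33x4 subject to:
  11x1 + 2.9x2 + 3.3x3 + 2.4x4 ≥ 6.2   (phosphorus)
  62x1 + 12x2 + 22x3 + 100x4 ≤ 293   (ash)
  6.3x1 + 0.3x2 + 0.6x3 + 12.8x4 ≥ 7.7   (calcium)
  x1, x2, x3, x4 ≥ 0.
The minimum-cost mix takes nothing from maize, barley — only canola meal, alfalfa meal. The phosphorus and calcium requirements are met with equality.
Optimal quantities: canola meal = 0.4844 kg, alfalfa meal = 0.3631 kg.
Cost = 0.35·0.4844 + 0.33·0.3631 = 0.28936.

€0.289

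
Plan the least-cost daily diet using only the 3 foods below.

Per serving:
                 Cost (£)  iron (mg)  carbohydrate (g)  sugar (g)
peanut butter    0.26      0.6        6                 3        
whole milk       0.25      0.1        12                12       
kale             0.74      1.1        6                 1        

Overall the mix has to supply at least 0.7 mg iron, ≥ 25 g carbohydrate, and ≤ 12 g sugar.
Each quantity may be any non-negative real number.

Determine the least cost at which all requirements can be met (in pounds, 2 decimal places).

Let x1 = servings of peanut butter, x2 = servings of whole milk, x3 = servings of kale.
Minimize 0.26x1 + 0.25x2 + 0.74x3 with:
  0.6x1 + 0.1x2 + 1.1x3 ≥ 0.7   (iron)
  6x1 + 12x2 + 6x3 ≥ 25   (carbohydrate)
  3x1 + 12x2 + 1x3 ≤ 12   (sugar)
  x1, x2, x3 ≥ 0.
The minimum-cost mix takes nothing from whole milk — only peanut butter, kale. The carbohydrate and sugar requirements are met with equality.
Solving gives x1 = 3.917, x3 = 0.25.
Objective = 0.26·3.917 + 0.74·0.25 = 1.2034.

£1.20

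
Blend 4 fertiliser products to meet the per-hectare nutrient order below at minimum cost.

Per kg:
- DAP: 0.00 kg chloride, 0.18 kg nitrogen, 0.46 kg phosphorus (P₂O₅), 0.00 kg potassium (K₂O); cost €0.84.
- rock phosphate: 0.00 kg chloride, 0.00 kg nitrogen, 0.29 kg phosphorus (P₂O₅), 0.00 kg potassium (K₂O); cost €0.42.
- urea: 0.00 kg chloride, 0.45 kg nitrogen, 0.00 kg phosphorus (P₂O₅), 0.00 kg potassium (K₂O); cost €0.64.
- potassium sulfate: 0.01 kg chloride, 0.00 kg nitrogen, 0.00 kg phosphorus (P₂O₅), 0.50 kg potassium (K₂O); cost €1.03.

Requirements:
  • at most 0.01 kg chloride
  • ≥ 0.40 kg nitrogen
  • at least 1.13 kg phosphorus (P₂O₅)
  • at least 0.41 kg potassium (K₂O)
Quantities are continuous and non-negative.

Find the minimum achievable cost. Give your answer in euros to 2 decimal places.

€2.87

Let x1 = kg of DAP, x2 = kg of rock phosphate, x3 = kg of urea, x4 = kg of potassium sulfate.
Minimise 0.84x1 + 0.42x2 + 0.64x3 + 1.03x4 with:
  0.01x4 ≤ 0.01   (chloride)
  0.18x1 + 0.45x3 ≥ 0.4   (nitrogen)
  0.46x1 + 0.29x2 ≥ 1.13   (phosphorus (P₂O₅))
  0.5x4 ≥ 0.41   (potassium (K₂O))
  x1, x2, x3, x4 ≥ 0.
At the optimum only DAP, rock phosphate, potassium sulfate are positive (urea = 0). The nitrogen, phosphorus (P₂O₅), potassium (K₂O) requirements are met with equality.
Solving gives x1 = 2.222, x2 = 0.3716, x4 = 0.82.
Cost = 0.84·2.222 + 0.42·0.3716 + 1.03·0.82 = 2.8672.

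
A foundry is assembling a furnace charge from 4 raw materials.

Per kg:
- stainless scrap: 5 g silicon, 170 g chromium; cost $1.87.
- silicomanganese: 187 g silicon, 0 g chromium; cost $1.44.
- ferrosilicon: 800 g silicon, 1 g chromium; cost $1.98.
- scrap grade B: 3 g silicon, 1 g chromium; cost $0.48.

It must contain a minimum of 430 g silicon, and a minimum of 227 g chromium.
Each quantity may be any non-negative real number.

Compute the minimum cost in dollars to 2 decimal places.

Let x1 = kg of stainless scrap, x2 = kg of silicomanganese, x3 = kg of ferrosilicon, x4 = kg of scrap grade B.
min 1.87x1 + 1.44x2 + 1.98x3 + 0.48x4 s.t.:
  5x1 + 187x2 + 800x3 + 3x4 ≥ 430   (silicon)
  170x1 + 1x3 + 1x4 ≥ 227   (chromium)
  x1, x2, x3, x4 ≥ 0.
The cheapest feasible vertex uses only stainless scrap, ferrosilicon; silicomanganese, scrap grade B are not used. The silicon and chromium requirements are met with equality.
Solving gives x1 = 1.332, x3 = 0.5292.
Total cost: 1.87·1.332 + 1.98·0.5292 = 3.5387.

$3.54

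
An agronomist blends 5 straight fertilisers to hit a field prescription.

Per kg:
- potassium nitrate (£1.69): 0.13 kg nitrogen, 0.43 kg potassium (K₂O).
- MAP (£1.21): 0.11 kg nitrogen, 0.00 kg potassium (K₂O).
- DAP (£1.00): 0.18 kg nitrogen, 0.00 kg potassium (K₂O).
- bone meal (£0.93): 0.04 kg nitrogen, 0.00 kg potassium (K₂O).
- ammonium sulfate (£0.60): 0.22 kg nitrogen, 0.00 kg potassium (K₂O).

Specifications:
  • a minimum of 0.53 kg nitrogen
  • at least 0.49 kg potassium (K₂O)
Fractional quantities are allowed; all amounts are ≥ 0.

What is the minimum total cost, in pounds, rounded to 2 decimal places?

£2.97

Set it up as a linear program. Let x1 = kg of potassium nitrate, x2 = kg of MAP, x3 = kg of DAP, x4 = kg of bone meal, x5 = kg of ammonium sulfate.
Minimise 1.69x1 + 1.21x2 + 1x3 + 0.93x4 + 0.6x5 subject to:
  0.13x1 + 0.11x2 + 0.18x3 + 0.04x4 + 0.22x5 ≥ 0.53   (nitrogen)
  0.43x1 ≥ 0.49   (potassium (K₂O))
  x1, x2, x3, x4, x5 ≥ 0.
The cheapest feasible vertex uses only potassium nitrate, ammonium sulfate; MAP, DAP, bone meal are not used. Binding constraints: nitrogen and potassium (K₂O).
Solving gives x1 = 1.14, x5 = 1.736.
Total cost: 1.69·1.14 + 0.6·1.736 = 2.9682.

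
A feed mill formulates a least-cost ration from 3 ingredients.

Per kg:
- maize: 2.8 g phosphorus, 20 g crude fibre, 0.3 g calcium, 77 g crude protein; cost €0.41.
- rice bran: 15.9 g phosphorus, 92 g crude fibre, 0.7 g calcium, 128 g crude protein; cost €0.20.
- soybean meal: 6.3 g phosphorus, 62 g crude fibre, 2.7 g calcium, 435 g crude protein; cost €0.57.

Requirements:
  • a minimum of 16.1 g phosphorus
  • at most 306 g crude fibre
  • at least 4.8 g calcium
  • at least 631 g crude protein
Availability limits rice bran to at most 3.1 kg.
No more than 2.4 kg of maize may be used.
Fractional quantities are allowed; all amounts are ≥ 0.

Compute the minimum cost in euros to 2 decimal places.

€1.03

Set it up as a linear program. Let x1 = kg of maize, x2 = kg of rice bran, x3 = kg of soybean meal.
min 0.41x1 + 0.2x2 + 0.57x3 with:
  2.8x1 + 15.9x2 + 6.3x3 ≥ 16.1   (phosphorus)
  20x1 + 92x2 + 62x3 ≤ 306   (crude fibre)
  0.3x1 + 0.7x2 + 2.7x3 ≥ 4.8   (calcium)
  77x1 + 128x2 + 435x3 ≥ 631   (crude protein)
  x2 ≤ 3.1
  x1 ≤ 2.4
  x1, x2, x3 ≥ 0.
The cheapest feasible vertex uses only rice bran, soybean meal; maize is not used. There the phosphorus and calcium constraints are tight.
Optimal quantities: rice bran = 0.3435 kg, soybean meal = 1.689 kg.
Hence cost = 0.2·0.3435 + 0.57·1.689 = €1.0314.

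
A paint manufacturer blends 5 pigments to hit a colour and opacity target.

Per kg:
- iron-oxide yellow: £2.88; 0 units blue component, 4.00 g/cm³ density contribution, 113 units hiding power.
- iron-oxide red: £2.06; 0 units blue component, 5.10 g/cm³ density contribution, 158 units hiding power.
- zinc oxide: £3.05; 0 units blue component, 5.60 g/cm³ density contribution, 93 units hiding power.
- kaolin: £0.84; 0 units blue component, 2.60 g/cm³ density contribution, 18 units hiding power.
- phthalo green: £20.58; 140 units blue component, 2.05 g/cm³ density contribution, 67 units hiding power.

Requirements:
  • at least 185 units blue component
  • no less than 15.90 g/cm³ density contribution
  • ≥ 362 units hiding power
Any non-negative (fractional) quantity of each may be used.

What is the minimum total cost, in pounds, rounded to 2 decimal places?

Treat it as an LP. Let x1 = kg of iron-oxide yellow, x2 = kg of iron-oxide red, x3 = kg of zinc oxide, x4 = kg of kaolin, x5 = kg of phthalo green.
Minimize 2.88x1 + 2.06x2 + 3.05x3 + 0.84x4 + 20.58x5 subject to:
  140x5 ≥ 185   (blue component)
  4x1 + 5.1x2 + 5.6x3 + 2.6x4 + 2.05x5 ≥ 15.9   (density contribution)
  113x1 + 158x2 + 93x3 + 18x4 + 67x5 ≥ 362   (hiding power)
  x1, x2, x3, x4, x5 ≥ 0.
The minimum-cost mix takes nothing from iron-oxide yellow, zinc oxide — only iron-oxide red, kaolin, phthalo green. The blue component, density contribution, hiding power requirements are met with equality.
Solving gives x2 = 1.4845, x4 = 2.1615, x5 = 1.3214.
Objective = 2.06·1.4845 + 0.84·2.1615 + 20.58·1.3214 = 32.0681.

£32.07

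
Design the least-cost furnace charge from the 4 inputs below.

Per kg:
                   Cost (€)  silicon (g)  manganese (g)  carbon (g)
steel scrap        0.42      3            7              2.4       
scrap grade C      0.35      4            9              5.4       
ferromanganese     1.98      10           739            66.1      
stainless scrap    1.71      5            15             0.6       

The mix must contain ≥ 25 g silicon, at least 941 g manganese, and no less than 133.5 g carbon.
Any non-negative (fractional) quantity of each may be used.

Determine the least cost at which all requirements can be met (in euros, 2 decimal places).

Set it up as a linear program. Let x1 = kg of steel scrap, x2 = kg of scrap grade C, x3 = kg of ferromanganese, x4 = kg of stainless scrap.
Minimize 0.42x1 + 0.35x2 + 1.98x3 + 1.71x4 s.t.:
  3x1 + 4x2 + 10x3 + 5x4 ≥ 25   (silicon)
  7x1 + 9x2 + 739x3 + 15x4 ≥ 941   (manganese)
  2.4x1 + 5.4x2 + 66.1x3 + 0.6x4 ≥ 133.5   (carbon)
  x1, x2, x3, x4 ≥ 0.
At the optimum only scrap grade C, ferromanganese are positive (steel scrap, stainless scrap = 0). There the silicon and carbon constraints are tight.
Solving gives x2 = 1.509, x3 = 1.896.
Total cost: 0.35·1.509 + 1.98·1.896 = 4.2822.

€4.28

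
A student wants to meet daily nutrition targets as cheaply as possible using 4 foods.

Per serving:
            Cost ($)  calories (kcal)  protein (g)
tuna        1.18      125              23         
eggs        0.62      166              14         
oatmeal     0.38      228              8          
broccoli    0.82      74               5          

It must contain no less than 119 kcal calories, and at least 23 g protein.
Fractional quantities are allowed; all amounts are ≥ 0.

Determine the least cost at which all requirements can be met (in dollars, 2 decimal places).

$1.02

Set it up as a linear program. Let x1 = servings of tuna, x2 = servings of eggs, x3 = servings of oatmeal, x4 = servings of broccoli.
min 1.18x1 + 0.62x2 + 0.38x3 + 0.82x4 with:
  125x1 + 166x2 + 228x3 + 74x4 ≥ 119   (calories)
  23x1 + 14x2 + 8x3 + 5x4 ≥ 23   (protein)
  x1, x2, x3, x4 ≥ 0.
The optimal basis is {eggs}; tuna, oatmeal, broccoli drop out. There the protein constraint is tight.
Optimal quantities: eggs = 1.643 servings.
Hence cost = 0.62·1.643 = $1.0187.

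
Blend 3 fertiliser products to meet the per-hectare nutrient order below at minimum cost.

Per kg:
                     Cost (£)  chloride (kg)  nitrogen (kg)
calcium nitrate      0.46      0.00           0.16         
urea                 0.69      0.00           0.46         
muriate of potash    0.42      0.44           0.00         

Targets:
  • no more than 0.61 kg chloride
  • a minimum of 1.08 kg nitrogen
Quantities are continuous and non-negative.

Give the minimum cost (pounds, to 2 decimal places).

Treat it as an LP. Let x1 = kg of calcium nitrate, x2 = kg of urea, x3 = kg of muriate of potash.
Minimize 0.46x1 + 0.69x2 + 0.42x3 with:
  0.44x3 ≤ 0.61   (chloride)
  0.16x1 + 0.46x2 ≥ 1.08   (nitrogen)
  x1, x2, x3 ≥ 0.
The optimal basis is {urea}; calcium nitrate, muriate of potash drop out. The nitrogen requirement is met with equality.
So urea = 2.348 kg.
Total cost: 0.69·2.348 = 1.6201.

£1.62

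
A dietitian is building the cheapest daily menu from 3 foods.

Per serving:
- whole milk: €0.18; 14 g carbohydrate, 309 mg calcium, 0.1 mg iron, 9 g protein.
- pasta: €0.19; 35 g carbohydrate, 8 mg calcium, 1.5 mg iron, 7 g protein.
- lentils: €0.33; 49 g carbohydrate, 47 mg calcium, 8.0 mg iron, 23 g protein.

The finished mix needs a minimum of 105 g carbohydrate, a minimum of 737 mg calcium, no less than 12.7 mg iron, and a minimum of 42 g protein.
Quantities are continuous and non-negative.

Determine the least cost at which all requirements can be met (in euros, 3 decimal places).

€0.902

Let x1 = servings of whole milk, x2 = servings of pasta, x3 = servings of lentils.
Minimise 0.18x1 + 0.19x2 + 0.33x3 s.t.:
  14x1 + 35x2 + 49x3 ≥ 105   (carbohydrate)
  309x1 + 8x2 + 47x3 ≥ 737   (calcium)
  0.1x1 + 1.5x2 + 8x3 ≥ 12.7   (iron)
  9x1 + 7x2 + 23x3 ≥ 42   (protein)
  x1, x2, x3 ≥ 0.
The minimum-cost mix takes nothing from pasta — only whole milk, lentils. There the calcium and iron constraints are tight.
Solving gives x1 = 2.148, x3 = 1.561.
Cost = 0.18·2.148 + 0.33·1.561 = 0.90177.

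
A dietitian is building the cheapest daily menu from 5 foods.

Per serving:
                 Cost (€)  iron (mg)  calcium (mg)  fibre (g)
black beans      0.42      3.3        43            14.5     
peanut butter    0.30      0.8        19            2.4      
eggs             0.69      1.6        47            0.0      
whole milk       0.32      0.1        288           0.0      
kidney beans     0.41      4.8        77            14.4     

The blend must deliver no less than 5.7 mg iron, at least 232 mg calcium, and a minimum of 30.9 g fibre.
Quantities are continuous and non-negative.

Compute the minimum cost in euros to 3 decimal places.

Let x1 = servings of black beans, x2 = servings of peanut butter, x3 = servings of eggs, x4 = servings of whole milk, x5 = servings of kidney beans.
min 0.42x1 + 0.3x2 + 0.69x3 + 0.32x4 + 0.41x5 s.t.:
  3.3x1 + 0.8x2 + 1.6x3 + 0.1x4 + 4.8x5 ≥ 5.7   (iron)
  43x1 + 19x2 + 47x3 + 288x4 + 77x5 ≥ 232   (calcium)
  14.5x1 + 2.4x2 + 14.4x5 ≥ 30.9   (fibre)
  x1, x2, x3, x4, x5 ≥ 0.
The minimum-cost mix takes nothing from black beans, peanut butter, eggs — only whole milk, kidney beans. There the calcium and fibre constraints are tight.
Optimal quantities: whole milk = 0.2318 servings, kidney beans = 2.146 servings.
Hence cost = 0.32·0.2318 + 0.41·2.146 = €0.95404.

€0.954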